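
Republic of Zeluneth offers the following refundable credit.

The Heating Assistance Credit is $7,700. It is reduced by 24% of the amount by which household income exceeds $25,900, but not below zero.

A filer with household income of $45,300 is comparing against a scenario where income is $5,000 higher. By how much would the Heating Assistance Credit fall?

$1,200

At $45,300 — 24% of the $19,400 excess over $25,900 is $4,656; credit = $7,700 − $4,656 = $3,044.
At $50,300 — 24% of the $24,400 excess over $25,900 is $5,856; credit = $7,700 − $5,856 = $1,844.
Lost: $3,044 − $1,844 = $1,200.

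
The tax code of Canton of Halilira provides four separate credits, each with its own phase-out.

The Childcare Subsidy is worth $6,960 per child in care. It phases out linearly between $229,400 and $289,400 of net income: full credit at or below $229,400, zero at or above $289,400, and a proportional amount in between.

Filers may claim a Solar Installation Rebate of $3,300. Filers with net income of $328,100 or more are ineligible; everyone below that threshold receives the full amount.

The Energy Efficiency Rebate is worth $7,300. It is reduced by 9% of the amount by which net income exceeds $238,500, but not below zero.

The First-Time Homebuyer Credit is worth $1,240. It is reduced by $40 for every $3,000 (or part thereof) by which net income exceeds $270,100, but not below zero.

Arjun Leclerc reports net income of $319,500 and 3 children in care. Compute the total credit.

Childcare Subsidy: base = 3 × $6,960 = $20,880. $319,500 is at or above $289,400, so the credit is $0.
Solar Installation Rebate: $319,500 is below the $328,100 cutoff, so the full $3,300 applies.
Energy Efficiency Rebate: 9% of the $81,000 excess over $238,500 is $7,290; credit = $7,300 − $7,290 = $10.
First-Time Homebuyer Credit: income exceeds $270,100 by $49,400, which is 17 full-or-partial $3,000 increments; reduction = 17 × $40 = $680, leaving $560.
Total: $0 + $3,300 + $10 + $560 = $3,870.

$3,870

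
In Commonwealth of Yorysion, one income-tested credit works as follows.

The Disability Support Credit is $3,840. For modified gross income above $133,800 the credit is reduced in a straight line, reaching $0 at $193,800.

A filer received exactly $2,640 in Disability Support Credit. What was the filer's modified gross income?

$152,550

$2,640 is 2,640/3,840 of the full $3,840, so 1,200/3,840 of the $60,000 range has been used: income = $133,800 + $60,000 × 1,200/3,840 = $152,550.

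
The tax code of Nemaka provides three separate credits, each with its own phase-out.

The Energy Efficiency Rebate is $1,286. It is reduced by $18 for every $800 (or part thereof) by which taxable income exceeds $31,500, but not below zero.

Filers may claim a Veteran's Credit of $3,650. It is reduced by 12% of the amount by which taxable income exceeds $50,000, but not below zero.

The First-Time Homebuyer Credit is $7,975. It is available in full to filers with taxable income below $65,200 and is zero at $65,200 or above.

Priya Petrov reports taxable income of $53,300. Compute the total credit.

$12,011

Energy Efficiency Rebate: income exceeds $31,500 by $21,800, which is 28 full-or-partial $800 increments; reduction = 28 × $18 = $504, leaving $782.
Veteran's Credit: 12% of the $3,300 excess over $50,000 is $396; credit = $3,650 − $396 = $3,254.
First-Time Homebuyer Credit: $53,300 is below the $65,200 cutoff, so the full $7,975 applies.
Total: $782 + $3,254 + $7,975 = $12,011.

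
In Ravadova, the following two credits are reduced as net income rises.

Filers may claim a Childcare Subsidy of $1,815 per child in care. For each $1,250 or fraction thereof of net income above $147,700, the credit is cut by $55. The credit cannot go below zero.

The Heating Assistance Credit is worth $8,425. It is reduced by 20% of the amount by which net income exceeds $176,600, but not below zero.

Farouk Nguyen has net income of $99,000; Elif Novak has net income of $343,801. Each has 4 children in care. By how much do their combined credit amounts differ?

Farouk ($99,000): Childcare Subsidy: base = 4 × $1,815 = $7,260. $99,000 is at or below the $147,700 threshold, so the full $7,260 applies. Heating Assistance Credit: $99,000 is at or below the $176,600 threshold, so the full $8,425 applies. total $7,260 + $8,425 = $15,685
Elif ($343,801): Childcare Subsidy: base = 4 × $1,815 = $7,260. income exceeds $147,700 by $196,101 → 157 increments × $55 = $8,635 ≥ base, so the credit is $0. Heating Assistance Credit: 20% of the $167,201 excess over $176,600 is $33,440.20 ≥ base, so the credit is $0. total $0 + $0 = $0
Difference: |$15,685 − $0| = $15,685.

$15,685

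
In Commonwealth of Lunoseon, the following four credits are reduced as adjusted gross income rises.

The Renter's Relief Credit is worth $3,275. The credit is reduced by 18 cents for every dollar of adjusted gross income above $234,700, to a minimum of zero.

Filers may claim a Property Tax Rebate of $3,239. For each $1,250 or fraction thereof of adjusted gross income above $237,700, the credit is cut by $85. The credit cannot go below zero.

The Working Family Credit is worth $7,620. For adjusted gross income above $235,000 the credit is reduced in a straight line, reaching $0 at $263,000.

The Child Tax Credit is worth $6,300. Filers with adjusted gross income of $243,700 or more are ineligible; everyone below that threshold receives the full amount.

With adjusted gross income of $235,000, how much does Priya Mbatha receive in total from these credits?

$20,380

Renter's Relief Credit: 18% of the $300 excess over $234,700 is $54; credit = $3,275 − $54 = $3,221.
Property Tax Rebate: $235,000 is at or below the $237,700 threshold, so the full $3,239 applies.
Working Family Credit: $235,000 is at or below the $235,000 threshold, so the full $7,620 applies.
Child Tax Credit: $235,000 is below the $243,700 cutoff, so the full $6,300 applies.
Total: $3,221 + $3,239 + $7,620 + $6,300 = $20,380.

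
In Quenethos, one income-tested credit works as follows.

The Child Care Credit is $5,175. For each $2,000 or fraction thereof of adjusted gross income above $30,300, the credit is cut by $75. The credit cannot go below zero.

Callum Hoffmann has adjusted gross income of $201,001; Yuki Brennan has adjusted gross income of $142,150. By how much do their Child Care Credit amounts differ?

Callum ($201,001): Child Care Credit: income exceeds $30,300 by $170,701 → 86 increments × $75 = $6,450 ≥ base, so the credit is $0.
Yuki ($142,150): Child Care Credit: income exceeds $30,300 by $111,850, which is 56 full-or-partial $2,000 increments; reduction = 56 × $75 = $4,200, leaving $975.
Difference: |$0 − $975| = $975.

$975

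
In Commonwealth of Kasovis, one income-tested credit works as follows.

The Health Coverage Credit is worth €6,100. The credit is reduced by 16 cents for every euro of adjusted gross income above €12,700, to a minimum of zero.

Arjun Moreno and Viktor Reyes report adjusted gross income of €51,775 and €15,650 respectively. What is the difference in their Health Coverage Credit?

Arjun (€51,775): Health Coverage Credit: 16% of the €39,075 excess over €12,700 is €6,252 ≥ base, so the credit is €0.
Viktor (€15,650): Health Coverage Credit: 16% of the €2,950 excess over €12,700 is €472; credit = €6,100 − €472 = €5,628.
Difference: |€0 − €5,628| = €5,628.

€5,628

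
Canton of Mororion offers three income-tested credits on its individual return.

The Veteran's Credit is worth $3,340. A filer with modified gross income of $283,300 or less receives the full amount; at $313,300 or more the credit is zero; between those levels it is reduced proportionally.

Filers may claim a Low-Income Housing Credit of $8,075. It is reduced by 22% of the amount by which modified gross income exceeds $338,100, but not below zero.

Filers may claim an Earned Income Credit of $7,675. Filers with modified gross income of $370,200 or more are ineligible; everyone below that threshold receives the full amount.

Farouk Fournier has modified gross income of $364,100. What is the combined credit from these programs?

Veteran's Credit: $364,100 is at or above $313,300, so the credit is $0.
Low-Income Housing Credit: 22% of the $26,000 excess over $338,100 is $5,720; credit = $8,075 − $5,720 = $2,355.
Earned Income Credit: $364,100 is below the $370,200 cutoff, so the full $7,675 applies.
Total: $0 + $2,355 + $7,675 = $10,030.

$10,030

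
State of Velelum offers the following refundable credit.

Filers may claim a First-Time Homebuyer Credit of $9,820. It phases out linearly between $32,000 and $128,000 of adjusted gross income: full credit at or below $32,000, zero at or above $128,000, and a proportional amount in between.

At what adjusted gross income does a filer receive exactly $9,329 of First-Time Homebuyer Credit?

$36,800

$9,329 is 9,329/9,820 of the full $9,820, so 491/9,820 of the $96,000 range has been used: income = $32,000 + $96,000 × 491/9,820 = $36,800.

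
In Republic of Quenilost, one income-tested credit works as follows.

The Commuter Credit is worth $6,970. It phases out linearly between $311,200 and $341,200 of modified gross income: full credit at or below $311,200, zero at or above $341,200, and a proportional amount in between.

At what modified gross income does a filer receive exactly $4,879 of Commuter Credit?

$4,879 is 4,879/6,970 of the full $6,970, so 2,091/6,970 of the $30,000 range has been used: income = $311,200 + $30,000 × 2,091/6,970 = $320,200.

$320,200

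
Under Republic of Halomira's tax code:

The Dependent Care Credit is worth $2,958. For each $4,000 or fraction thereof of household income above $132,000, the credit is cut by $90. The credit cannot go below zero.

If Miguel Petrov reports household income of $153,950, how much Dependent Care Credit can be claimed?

Dependent Care Credit: income exceeds $132,000 by $21,950, which is 6 full-or-partial $4,000 increments; reduction = 6 × $90 = $540, leaving $2,418.

$2,418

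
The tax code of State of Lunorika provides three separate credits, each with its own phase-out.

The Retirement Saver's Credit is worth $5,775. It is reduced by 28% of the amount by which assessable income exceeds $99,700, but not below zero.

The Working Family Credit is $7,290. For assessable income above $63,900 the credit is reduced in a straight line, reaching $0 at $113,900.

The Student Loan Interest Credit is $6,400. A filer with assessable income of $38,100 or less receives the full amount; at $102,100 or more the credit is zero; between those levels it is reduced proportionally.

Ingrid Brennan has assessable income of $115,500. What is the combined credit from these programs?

Retirement Saver's Credit: 28% of the $15,800 excess over $99,700 is $4,424; credit = $5,775 − $4,424 = $1,351.
Working Family Credit: $115,500 is at or above $113,900, so the credit is $0.
Student Loan Interest Credit: $115,500 is at or above $102,100, so the credit is $0.
Total: $1,351 + $0 + $0 = $1,351.

$1,351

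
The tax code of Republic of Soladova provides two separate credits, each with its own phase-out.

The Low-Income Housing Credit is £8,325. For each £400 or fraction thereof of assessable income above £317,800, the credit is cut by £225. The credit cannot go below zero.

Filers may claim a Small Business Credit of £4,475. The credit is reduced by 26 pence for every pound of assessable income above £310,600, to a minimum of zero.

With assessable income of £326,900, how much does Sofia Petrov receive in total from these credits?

£3,387

Low-Income Housing Credit: income exceeds £317,800 by £9,100, which is 23 full-or-partial £400 increments; reduction = 23 × £225 = £5,175, leaving £3,150.
Small Business Credit: 26% of the £16,300 excess over £310,600 is £4,238; credit = £4,475 − £4,238 = £237.
Total: £3,150 + £237 = £3,387.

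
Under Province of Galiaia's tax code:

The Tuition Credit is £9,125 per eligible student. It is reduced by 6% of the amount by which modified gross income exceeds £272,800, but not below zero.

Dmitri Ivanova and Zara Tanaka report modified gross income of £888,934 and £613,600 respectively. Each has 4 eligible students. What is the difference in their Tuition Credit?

Dmitri (£888,934): Tuition Credit: base = 4 × £9,125 = £36,500. 6% of the £616,134 excess over £272,800 is £36,968.04 ≥ base, so the credit is £0.
Zara (£613,600): Tuition Credit: base = 4 × £9,125 = £36,500. 6% of the £340,800 excess over £272,800 is £20,448; credit = £36,500 − £20,448 = £16,052.
Difference: |£0 − £16,052| = £16,052.

£16,052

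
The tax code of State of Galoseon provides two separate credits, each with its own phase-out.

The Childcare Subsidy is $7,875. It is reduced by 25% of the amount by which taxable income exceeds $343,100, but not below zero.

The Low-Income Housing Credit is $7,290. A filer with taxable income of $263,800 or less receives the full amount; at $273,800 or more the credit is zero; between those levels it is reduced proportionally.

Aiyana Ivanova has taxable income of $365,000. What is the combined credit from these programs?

Childcare Subsidy: 25% of the $21,900 excess over $343,100 is $5,475; credit = $7,875 − $5,475 = $2,400.
Low-Income Housing Credit: $365,000 is at or above $273,800, so the credit is $0.
Total: $2,400 + $0 = $2,400.

$2,400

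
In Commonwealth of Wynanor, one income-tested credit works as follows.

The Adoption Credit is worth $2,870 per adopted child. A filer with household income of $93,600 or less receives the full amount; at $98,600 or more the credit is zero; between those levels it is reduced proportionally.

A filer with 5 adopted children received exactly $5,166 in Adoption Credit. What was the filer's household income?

Full credit = 5 × $2,870 = $14,350.
$5,166 is 5,166/14,350 of the full $14,350, so 9,184/14,350 of the $5,000 range has been used: income = $93,600 + $5,000 × 9,184/14,350 = $96,800.

$96,800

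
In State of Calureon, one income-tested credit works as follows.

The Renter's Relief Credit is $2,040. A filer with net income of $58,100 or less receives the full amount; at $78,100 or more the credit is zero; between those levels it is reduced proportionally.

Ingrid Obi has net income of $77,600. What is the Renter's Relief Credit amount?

Renter's Relief Credit: $77,600 is $19,500 into a $20,000 phase-out range, leaving 500/20,000 of the credit: $2,040 × 500/20,000 = $51.

$51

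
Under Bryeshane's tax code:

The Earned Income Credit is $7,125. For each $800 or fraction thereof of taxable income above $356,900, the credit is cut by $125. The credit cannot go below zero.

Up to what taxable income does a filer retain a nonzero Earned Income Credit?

After 56 increments the reduction is 56 × $125 = $7,000, leaving $125; one more increment wipes it out. Increment 56 ends at excess 56 × $800 = $44,800, so the highest qualifying income is $356,900 + $44,800 = $401,700.

$401,700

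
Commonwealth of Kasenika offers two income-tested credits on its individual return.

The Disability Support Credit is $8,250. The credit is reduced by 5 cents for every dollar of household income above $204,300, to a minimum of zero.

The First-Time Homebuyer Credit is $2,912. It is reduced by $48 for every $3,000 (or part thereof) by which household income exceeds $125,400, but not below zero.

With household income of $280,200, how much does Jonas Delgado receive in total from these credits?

Disability Support Credit: 5% of the $75,900 excess over $204,300 is $3,795; credit = $8,250 − $3,795 = $4,455.
First-Time Homebuyer Credit: income exceeds $125,400 by $154,800, which is 52 full-or-partial $3,000 increments; reduction = 52 × $48 = $2,496, leaving $416.
Total: $4,455 + $416 = $4,871.

$4,871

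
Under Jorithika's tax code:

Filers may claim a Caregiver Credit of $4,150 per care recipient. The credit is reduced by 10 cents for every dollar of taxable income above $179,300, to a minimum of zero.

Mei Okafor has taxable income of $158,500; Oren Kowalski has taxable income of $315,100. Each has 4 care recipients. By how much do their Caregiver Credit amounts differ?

$13,580

Mei ($158,500): Caregiver Credit: base = 4 × $4,150 = $16,600. $158,500 is at or below the $179,300 threshold, so the full $16,600 applies.
Oren ($315,100): Caregiver Credit: base = 4 × $4,150 = $16,600. 10% of the $135,800 excess over $179,300 is $13,580; credit = $16,600 − $13,580 = $3,020.
Difference: |$16,600 − $3,020| = $13,580.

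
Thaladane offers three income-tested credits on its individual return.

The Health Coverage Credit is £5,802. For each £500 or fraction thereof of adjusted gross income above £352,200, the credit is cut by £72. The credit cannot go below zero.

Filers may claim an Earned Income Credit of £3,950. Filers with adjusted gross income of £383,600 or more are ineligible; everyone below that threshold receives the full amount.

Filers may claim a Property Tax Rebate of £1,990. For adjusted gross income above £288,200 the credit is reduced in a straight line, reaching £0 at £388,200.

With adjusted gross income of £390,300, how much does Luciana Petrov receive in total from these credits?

Health Coverage Credit: income exceeds £352,200 by £38,100, which is 77 full-or-partial £500 increments; reduction = 77 × £72 = £5,544, leaving £258.
Earned Income Credit: £390,300 meets or exceeds the £383,600 cutoff, so the credit is £0.
Property Tax Rebate: £390,300 is at or above £388,200, so the credit is £0.
Total: £258 + £0 + £0 = £258.

£258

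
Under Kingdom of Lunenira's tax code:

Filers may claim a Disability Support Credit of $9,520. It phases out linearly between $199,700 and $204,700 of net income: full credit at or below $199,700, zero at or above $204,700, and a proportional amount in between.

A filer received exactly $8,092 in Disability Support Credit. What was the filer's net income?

$200,450

$8,092 is 8,092/9,520 of the full $9,520, so 1,428/9,520 of the $5,000 range has been used: income = $199,700 + $5,000 × 1,428/9,520 = $200,450.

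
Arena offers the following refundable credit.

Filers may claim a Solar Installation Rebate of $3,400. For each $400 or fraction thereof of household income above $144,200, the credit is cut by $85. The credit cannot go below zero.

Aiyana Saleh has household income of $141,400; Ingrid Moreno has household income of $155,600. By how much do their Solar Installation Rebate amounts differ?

Aiyana ($141,400): Solar Installation Rebate: $141,400 is at or below the $144,200 threshold, so the full $3,400 applies.
Ingrid ($155,600): Solar Installation Rebate: income exceeds $144,200 by $11,400, which is 29 full-or-partial $400 increments; reduction = 29 × $85 = $2,465, leaving $935.
Difference: |$3,400 − $935| = $2,465.

$2,465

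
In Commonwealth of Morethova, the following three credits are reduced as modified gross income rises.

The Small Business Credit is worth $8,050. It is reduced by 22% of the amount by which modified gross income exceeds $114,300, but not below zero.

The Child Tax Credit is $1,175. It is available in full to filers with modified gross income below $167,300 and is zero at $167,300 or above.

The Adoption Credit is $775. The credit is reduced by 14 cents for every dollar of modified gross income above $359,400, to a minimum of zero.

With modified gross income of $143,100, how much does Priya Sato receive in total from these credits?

$3,664

Small Business Credit: 22% of the $28,800 excess over $114,300 is $6,336; credit = $8,050 − $6,336 = $1,714.
Child Tax Credit: $143,100 is below the $167,300 cutoff, so the full $1,175 applies.
Adoption Credit: $143,100 is at or below the $359,400 threshold, so the full $775 applies.
Total: $1,714 + $1,175 + $775 = $3,664.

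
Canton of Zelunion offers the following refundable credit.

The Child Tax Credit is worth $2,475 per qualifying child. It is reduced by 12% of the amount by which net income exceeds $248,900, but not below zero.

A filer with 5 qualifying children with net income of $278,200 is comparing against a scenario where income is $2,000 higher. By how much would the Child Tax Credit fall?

$240

At $278,200 — base = 5 × $2,475 = $12,375. 12% of the $29,300 excess over $248,900 is $3,516; credit = $12,375 − $3,516 = $8,859.
At $280,200 — base = 5 × $2,475 = $12,375. 12% of the $31,300 excess over $248,900 is $3,756; credit = $12,375 − $3,756 = $8,619.
Lost: $8,859 − $8,619 = $240.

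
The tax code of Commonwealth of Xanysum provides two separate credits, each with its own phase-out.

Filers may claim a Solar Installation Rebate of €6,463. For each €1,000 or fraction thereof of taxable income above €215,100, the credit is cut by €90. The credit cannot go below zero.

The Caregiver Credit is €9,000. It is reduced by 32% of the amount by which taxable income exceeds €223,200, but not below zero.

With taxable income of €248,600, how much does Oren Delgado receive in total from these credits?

Solar Installation Rebate: income exceeds €215,100 by €33,500, which is 34 full-or-partial €1,000 increments; reduction = 34 × €90 = €3,060, leaving €3,403.
Caregiver Credit: 32% of the €25,400 excess over €223,200 is €8,128; credit = €9,000 − €8,128 = €872.
Total: €3,403 + €872 = €4,275.

€4,275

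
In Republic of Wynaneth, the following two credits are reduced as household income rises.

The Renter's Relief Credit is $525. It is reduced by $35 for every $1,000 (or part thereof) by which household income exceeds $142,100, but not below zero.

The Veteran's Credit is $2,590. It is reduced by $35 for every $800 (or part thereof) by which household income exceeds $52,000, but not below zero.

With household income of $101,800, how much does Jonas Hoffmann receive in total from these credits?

$910

Renter's Relief Credit: $101,800 is at or below the $142,100 threshold, so the full $525 applies.
Veteran's Credit: income exceeds $52,000 by $49,800, which is 63 full-or-partial $800 increments; reduction = 63 × $35 = $2,205, leaving $385.
Total: $525 + $385 = $910.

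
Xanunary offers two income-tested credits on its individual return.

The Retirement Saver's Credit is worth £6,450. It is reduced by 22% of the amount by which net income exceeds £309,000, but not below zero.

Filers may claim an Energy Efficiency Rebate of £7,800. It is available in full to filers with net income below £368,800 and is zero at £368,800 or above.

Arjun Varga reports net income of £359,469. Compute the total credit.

£7,800

Retirement Saver's Credit: 22% of the £50,469 excess over £309,000 is £11,103.18 ≥ base, so the credit is £0.
Energy Efficiency Rebate: £359,469 is below the £368,800 cutoff, so the full £7,800 applies.
Total: £0 + £7,800 = £7,800.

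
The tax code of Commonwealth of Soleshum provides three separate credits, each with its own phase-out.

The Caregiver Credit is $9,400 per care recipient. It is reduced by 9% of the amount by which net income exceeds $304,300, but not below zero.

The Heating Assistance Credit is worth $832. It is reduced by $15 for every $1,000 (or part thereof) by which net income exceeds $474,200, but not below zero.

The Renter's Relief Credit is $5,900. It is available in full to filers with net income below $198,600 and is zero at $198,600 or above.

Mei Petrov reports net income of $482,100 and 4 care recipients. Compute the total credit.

$22,310

Caregiver Credit: base = 4 × $9,400 = $37,600. 9% of the $177,800 excess over $304,300 is $16,002; credit = $37,600 − $16,002 = $21,598.
Heating Assistance Credit: income exceeds $474,200 by $7,900, which is 8 full-or-partial $1,000 increments; reduction = 8 × $15 = $120, leaving $712.
Renter's Relief Credit: $482,100 meets or exceeds the $198,600 cutoff, so the credit is $0.
Total: $21,598 + $712 + $0 = $22,310.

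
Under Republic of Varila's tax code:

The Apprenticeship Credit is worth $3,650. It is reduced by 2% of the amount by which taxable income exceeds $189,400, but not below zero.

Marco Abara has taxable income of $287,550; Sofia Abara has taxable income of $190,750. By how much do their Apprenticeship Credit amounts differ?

Marco ($287,550): Apprenticeship Credit: 2% of the $98,150 excess over $189,400 is $1,963; credit = $3,650 − $1,963 = $1,687.
Sofia ($190,750): Apprenticeship Credit: 2% of the $1,350 excess over $189,400 is $27; credit = $3,650 − $27 = $3,623.
Difference: |$1,687 − $3,623| = $1,936.

$1,936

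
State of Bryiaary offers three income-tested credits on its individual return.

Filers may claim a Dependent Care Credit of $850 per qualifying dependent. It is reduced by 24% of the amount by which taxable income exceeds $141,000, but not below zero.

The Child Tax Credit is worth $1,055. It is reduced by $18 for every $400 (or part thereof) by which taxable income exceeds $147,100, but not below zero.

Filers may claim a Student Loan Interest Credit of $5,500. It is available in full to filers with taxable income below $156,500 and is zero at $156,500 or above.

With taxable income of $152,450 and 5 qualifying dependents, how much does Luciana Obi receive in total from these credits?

$7,805

Dependent Care Credit: base = 5 × $850 = $4,250. 24% of the $11,450 excess over $141,000 is $2,748; credit = $4,250 − $2,748 = $1,502.
Child Tax Credit: income exceeds $147,100 by $5,350, which is 14 full-or-partial $400 increments; reduction = 14 × $18 = $252, leaving $803.
Student Loan Interest Credit: $152,450 is below the $156,500 cutoff, so the full $5,500 applies.
Total: $1,502 + $803 + $5,500 = $7,805.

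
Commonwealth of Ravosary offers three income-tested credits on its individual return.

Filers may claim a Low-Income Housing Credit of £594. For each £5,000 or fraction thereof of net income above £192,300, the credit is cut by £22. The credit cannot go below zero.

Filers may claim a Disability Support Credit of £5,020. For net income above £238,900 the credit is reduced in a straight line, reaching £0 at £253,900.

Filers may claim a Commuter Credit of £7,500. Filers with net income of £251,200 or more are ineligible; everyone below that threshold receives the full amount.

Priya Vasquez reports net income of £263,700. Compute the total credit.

£264

Low-Income Housing Credit: income exceeds £192,300 by £71,400, which is 15 full-or-partial £5,000 increments; reduction = 15 × £22 = £330, leaving £264.
Disability Support Credit: £263,700 is at or above £253,900, so the credit is £0.
Commuter Credit: £263,700 meets or exceeds the £251,200 cutoff, so the credit is £0.
Total: £264 + £0 + £0 = £264.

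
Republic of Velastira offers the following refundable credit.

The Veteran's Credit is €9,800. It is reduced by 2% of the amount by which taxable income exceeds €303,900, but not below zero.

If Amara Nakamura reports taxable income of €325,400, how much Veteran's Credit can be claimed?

€9,370

Veteran's Credit: 2% of the €21,500 excess over €303,900 is €430; credit = €9,800 − €430 = €9,370.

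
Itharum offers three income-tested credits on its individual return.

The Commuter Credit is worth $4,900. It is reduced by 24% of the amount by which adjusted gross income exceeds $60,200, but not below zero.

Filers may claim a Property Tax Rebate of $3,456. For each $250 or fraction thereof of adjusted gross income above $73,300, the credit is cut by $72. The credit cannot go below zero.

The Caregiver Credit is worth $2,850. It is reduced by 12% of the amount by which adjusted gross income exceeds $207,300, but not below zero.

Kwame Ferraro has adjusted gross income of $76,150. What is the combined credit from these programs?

$6,514

Commuter Credit: 24% of the $15,950 excess over $60,200 is $3,828; credit = $4,900 − $3,828 = $1,072.
Property Tax Rebate: income exceeds $73,300 by $2,850, which is 12 full-or-partial $250 increments; reduction = 12 × $72 = $864, leaving $2,592.
Caregiver Credit: $76,150 is at or below the $207,300 threshold, so the full $2,850 applies.
Total: $1,072 + $2,592 + $2,850 = $6,514.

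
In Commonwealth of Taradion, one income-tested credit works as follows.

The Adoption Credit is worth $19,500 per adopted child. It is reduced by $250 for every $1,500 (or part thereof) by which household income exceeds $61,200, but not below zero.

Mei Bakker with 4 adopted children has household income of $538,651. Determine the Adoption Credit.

Adoption Credit: base = 4 × $19,500 = $78,000. income exceeds $61,200 by $477,451 → 319 increments × $250 = $79,750 ≥ base, so the credit is $0.

$0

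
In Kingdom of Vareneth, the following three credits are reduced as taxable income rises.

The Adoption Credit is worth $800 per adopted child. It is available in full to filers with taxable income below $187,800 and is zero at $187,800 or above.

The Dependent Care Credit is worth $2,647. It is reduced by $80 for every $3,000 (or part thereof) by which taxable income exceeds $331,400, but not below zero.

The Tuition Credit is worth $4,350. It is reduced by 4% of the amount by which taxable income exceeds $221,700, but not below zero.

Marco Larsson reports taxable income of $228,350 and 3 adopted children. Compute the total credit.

$6,731

Adoption Credit: base = 3 × $800 = $2,400. $228,350 meets or exceeds the $187,800 cutoff, so the credit is $0.
Dependent Care Credit: $228,350 is at or below the $331,400 threshold, so the full $2,647 applies.
Tuition Credit: 4% of the $6,650 excess over $221,700 is $266; credit = $4,350 − $266 = $4,084.
Total: $0 + $2,647 + $4,084 = $6,731.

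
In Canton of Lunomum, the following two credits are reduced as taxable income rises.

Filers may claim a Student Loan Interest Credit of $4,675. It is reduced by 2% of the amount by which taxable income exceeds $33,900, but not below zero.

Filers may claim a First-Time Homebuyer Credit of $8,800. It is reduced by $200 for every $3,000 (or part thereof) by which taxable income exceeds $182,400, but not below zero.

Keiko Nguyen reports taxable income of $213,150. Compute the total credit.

$7,690

Student Loan Interest Credit: 2% of the $179,250 excess over $33,900 is $3,585; credit = $4,675 − $3,585 = $1,090.
First-Time Homebuyer Credit: income exceeds $182,400 by $30,750, which is 11 full-or-partial $3,000 increments; reduction = 11 × $200 = $2,200, leaving $6,600.
Total: $1,090 + $6,600 = $7,690.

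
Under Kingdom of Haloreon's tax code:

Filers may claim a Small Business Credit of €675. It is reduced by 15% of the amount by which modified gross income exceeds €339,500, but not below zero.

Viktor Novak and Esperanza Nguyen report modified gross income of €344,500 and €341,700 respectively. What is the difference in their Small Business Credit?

Viktor (€344,500): Small Business Credit: 15% of the €5,000 excess over €339,500 is €750 ≥ base, so the credit is €0.
Esperanza (€341,700): Small Business Credit: 15% of the €2,200 excess over €339,500 is €330; credit = €675 − €330 = €345.
Difference: |€0 − €345| = €345.

€345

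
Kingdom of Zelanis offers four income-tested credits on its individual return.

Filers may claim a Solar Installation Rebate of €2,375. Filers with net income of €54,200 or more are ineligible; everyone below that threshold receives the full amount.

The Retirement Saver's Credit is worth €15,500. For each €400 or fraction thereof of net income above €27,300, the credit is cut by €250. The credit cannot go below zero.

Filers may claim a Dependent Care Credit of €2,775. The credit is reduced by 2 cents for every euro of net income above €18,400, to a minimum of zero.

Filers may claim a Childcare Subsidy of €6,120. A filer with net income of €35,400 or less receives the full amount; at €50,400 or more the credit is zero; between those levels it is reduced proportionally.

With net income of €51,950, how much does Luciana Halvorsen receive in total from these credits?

€4,479

Solar Installation Rebate: €51,950 is below the €54,200 cutoff, so the full €2,375 applies.
Retirement Saver's Credit: income exceeds €27,300 by €24,650 → 62 increments × €250 = €15,500 ≥ base, so the credit is €0.
Dependent Care Credit: 2% of the €33,550 excess over €18,400 is €671; credit = €2,775 − €671 = €2,104.
Childcare Subsidy: €51,950 is at or above €50,400, so the credit is €0.
Total: €2,375 + €0 + €2,104 + €0 = €4,479.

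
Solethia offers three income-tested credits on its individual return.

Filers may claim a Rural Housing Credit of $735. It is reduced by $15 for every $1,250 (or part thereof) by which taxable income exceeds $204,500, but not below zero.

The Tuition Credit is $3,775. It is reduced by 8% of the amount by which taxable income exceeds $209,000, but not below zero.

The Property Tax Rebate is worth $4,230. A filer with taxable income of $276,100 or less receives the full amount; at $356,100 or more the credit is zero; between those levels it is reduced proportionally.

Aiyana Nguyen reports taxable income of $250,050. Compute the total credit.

Rural Housing Credit: income exceeds $204,500 by $45,550, which is 37 full-or-partial $1,250 increments; reduction = 37 × $15 = $555, leaving $180.
Tuition Credit: 8% of the $41,050 excess over $209,000 is $3,284; credit = $3,775 − $3,284 = $491.
Property Tax Rebate: $250,050 is at or below the $276,100 threshold, so the full $4,230 applies.
Total: $180 + $491 + $4,230 = $4,901.

$4,901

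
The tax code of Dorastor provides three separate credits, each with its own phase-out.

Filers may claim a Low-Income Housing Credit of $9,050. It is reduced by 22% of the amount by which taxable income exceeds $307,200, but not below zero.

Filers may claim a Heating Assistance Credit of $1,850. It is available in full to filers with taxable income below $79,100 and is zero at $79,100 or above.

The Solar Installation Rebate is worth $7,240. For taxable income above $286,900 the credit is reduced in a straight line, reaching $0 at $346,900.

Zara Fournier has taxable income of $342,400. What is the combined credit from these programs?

$1,849

Low-Income Housing Credit: 22% of the $35,200 excess over $307,200 is $7,744; credit = $9,050 − $7,744 = $1,306.
Heating Assistance Credit: $342,400 meets or exceeds the $79,100 cutoff, so the credit is $0.
Solar Installation Rebate: $342,400 is $55,500 into a $60,000 phase-out range, leaving 4,500/60,000 of the credit: $7,240 × 4,500/60,000 = $543.
Total: $1,306 + $0 + $543 = $1,849.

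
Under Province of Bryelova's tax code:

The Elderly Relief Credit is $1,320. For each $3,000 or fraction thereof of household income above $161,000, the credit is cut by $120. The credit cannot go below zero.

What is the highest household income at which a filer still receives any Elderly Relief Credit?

$191,000

After 10 increments the reduction is 10 × $120 = $1,200, leaving $120; one more increment wipes it out. Increment 10 ends at excess 10 × $3,000 = $30,000, so the highest qualifying income is $161,000 + $30,000 = $191,000.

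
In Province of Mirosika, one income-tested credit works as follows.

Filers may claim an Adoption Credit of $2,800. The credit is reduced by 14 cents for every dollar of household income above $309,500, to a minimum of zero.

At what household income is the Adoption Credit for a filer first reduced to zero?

The credit falls by 14% of each dollar above $309,500, so it reaches zero when the excess is $2,800 / 14% = $20,000: income = $309,500 + $20,000 = $329,500.

$329,500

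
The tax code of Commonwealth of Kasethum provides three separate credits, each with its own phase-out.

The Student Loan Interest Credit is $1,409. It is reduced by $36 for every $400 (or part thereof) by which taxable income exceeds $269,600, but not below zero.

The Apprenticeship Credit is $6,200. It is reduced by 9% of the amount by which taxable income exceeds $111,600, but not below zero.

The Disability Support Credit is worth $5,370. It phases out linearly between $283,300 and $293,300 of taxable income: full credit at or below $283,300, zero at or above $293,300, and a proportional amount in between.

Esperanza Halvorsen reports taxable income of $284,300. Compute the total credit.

$4,910

Student Loan Interest Credit: income exceeds $269,600 by $14,700, which is 37 full-or-partial $400 increments; reduction = 37 × $36 = $1,332, leaving $77.
Apprenticeship Credit: 9% of the $172,700 excess over $111,600 is $15,543 ≥ base, so the credit is $0.
Disability Support Credit: $284,300 is $1,000 into a $10,000 phase-out range, leaving 9,000/10,000 of the credit: $5,370 × 9,000/10,000 = $4,833.
Total: $77 + $0 + $4,833 = $4,910.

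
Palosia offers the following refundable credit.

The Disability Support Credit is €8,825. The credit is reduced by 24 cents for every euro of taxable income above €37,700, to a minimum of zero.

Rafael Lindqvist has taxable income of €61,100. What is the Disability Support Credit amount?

Disability Support Credit: 24% of the €23,400 excess over €37,700 is €5,616; credit = €8,825 − €5,616 = €3,209.

€3,209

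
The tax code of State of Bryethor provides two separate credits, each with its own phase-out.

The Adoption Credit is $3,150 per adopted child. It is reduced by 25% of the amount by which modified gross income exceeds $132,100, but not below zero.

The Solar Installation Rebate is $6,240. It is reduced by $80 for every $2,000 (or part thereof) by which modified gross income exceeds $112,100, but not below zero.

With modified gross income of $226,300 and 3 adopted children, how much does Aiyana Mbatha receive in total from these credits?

Adoption Credit: base = 3 × $3,150 = $9,450. 25% of the $94,200 excess over $132,100 is $23,550 ≥ base, so the credit is $0.
Solar Installation Rebate: income exceeds $112,100 by $114,200, which is 58 full-or-partial $2,000 increments; reduction = 58 × $80 = $4,640, leaving $1,600.
Total: $0 + $1,600 = $1,600.

$1,600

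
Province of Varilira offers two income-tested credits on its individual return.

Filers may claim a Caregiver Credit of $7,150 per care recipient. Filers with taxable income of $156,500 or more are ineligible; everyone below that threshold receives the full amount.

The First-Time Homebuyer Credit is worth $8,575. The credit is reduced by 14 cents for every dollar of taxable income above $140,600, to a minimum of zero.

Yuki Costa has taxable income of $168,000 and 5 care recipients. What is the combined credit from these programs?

$4,739

Caregiver Credit: base = 5 × $7,150 = $35,750. $168,000 meets or exceeds the $156,500 cutoff, so the credit is $0.
First-Time Homebuyer Credit: 14% of the $27,400 excess over $140,600 is $3,836; credit = $8,575 − $3,836 = $4,739.
Total: $0 + $4,739 = $4,739.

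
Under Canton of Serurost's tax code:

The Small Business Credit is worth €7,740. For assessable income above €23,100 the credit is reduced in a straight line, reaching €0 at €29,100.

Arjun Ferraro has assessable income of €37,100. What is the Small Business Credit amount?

Small Business Credit: €37,100 is at or above €29,100, so the credit is €0.

€0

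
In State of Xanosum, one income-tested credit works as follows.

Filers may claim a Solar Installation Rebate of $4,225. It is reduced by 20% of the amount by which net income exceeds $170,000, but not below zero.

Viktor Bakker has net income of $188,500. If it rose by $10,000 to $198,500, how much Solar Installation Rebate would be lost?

$525

At $188,500 — 20% of the $18,500 excess over $170,000 is $3,700; credit = $4,225 − $3,700 = $525.
At $198,500 — 20% of the $28,500 excess over $170,000 is $5,700 ≥ base, so the credit is $0.
Lost: $525 − $0 = $525.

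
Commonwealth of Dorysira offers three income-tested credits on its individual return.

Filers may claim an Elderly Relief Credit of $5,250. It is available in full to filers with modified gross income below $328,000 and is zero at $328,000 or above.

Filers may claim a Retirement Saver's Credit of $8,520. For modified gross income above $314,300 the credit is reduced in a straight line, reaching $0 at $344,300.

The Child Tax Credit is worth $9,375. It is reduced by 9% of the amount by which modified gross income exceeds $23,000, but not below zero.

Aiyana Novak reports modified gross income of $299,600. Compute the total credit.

Elderly Relief Credit: $299,600 is below the $328,000 cutoff, so the full $5,250 applies.
Retirement Saver's Credit: $299,600 is at or below the $314,300 threshold, so the full $8,520 applies.
Child Tax Credit: 9% of the $276,600 excess over $23,000 is $24,894 ≥ base, so the credit is $0.
Total: $5,250 + $8,520 + $0 = $13,770.

$13,770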